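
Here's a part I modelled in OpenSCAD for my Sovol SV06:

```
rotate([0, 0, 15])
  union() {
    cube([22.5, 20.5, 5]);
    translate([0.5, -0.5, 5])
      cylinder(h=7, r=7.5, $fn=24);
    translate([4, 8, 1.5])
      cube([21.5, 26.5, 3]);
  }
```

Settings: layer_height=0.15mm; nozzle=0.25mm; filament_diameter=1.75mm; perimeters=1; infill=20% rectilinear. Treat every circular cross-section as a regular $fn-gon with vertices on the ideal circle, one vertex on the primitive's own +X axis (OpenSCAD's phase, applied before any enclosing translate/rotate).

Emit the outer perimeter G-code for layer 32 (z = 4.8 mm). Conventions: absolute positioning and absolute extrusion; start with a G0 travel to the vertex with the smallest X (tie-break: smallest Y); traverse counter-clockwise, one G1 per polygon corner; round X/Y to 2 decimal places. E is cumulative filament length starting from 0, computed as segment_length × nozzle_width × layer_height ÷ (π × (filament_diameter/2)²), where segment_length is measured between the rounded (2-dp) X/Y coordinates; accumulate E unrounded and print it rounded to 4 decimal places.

At z = 4.8 mm: the 22.5×20.5 cube contributes its full rectangle; the cylinder at (0.5, -0.5) is not intersected at this z (z outside [5, 12]); the cube at (4, 8) is absent (z outside [1.5, 4.5]); Merging all regions: only the 22.5×20.5 cube is present, so the union is just that shape — 1 connected region; (whole slice rotated 15° about Z — lengths, areas and connectivity unchanged). The outline is a single polygon with 4 vertices. Extrusion per mm of travel: 0.25 × 0.15 / (π × 0.875²) = 0.015591. Accumulating E over each segment gives final E = 1.3408.

G0 X-5.31 Y19.80 Z4.80
G1 X0.00 Y0.00 E0.3196
G1 X21.73 Y5.82 E0.6703
G1 X16.43 Y25.62 E0.9899
G1 X-5.31 Y19.80 E1.3408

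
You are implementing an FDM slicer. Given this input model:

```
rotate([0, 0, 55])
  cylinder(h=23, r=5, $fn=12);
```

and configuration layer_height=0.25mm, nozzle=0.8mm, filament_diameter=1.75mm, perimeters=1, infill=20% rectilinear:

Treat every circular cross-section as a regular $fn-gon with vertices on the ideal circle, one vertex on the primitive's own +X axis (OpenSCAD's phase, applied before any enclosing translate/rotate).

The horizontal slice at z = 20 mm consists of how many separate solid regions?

1

At z = 20 mm: the r=5 cylinder gives a regular 12-gon of circumradius 5 (constant along its height); (rotated 55° about Z; rotation is an isometry so areas/perimeters/island counts are preserved). The result has 1 disconnected region.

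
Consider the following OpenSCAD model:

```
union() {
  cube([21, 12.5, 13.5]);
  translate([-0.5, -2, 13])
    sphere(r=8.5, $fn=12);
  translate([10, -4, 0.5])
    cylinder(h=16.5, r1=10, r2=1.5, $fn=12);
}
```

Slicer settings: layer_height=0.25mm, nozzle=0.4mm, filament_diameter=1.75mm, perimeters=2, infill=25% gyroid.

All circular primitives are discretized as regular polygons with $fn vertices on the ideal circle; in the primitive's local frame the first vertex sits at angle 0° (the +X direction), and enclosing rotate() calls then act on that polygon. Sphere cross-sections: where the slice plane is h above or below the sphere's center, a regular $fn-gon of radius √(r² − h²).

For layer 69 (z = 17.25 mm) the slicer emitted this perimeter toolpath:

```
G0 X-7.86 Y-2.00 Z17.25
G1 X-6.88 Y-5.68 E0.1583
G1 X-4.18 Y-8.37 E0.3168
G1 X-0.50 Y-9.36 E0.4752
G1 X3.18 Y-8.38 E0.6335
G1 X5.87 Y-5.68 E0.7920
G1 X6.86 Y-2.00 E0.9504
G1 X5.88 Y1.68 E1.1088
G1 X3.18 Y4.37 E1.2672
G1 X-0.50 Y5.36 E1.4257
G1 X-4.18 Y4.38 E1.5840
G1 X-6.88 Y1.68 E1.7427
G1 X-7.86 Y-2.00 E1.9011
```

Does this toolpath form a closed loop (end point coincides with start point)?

yes

Start point (G0): (-7.86, -2.00). End point (last G1): the path returns to the start — closed.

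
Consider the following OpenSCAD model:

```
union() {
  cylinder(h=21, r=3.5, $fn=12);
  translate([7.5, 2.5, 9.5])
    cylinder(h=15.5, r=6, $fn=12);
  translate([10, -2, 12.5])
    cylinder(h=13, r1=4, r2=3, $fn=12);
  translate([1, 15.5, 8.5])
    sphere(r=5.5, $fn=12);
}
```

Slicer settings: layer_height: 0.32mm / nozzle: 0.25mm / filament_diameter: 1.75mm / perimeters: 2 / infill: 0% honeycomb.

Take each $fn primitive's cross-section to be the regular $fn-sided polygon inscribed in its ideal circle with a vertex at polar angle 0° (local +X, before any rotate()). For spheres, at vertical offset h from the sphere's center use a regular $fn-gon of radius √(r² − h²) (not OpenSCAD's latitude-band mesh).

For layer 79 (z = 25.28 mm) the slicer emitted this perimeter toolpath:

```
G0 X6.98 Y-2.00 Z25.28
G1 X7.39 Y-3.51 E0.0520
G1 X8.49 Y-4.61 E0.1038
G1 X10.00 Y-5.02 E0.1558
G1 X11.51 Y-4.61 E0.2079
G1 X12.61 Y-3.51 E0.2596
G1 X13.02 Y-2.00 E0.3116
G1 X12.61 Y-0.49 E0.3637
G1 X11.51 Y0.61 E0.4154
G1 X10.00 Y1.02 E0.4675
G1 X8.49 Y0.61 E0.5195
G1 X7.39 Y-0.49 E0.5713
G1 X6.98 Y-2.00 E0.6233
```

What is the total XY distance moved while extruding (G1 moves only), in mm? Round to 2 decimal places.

Sum the Euclidean lengths of each G1 segment: total = 18.74 mm.

18.74 mm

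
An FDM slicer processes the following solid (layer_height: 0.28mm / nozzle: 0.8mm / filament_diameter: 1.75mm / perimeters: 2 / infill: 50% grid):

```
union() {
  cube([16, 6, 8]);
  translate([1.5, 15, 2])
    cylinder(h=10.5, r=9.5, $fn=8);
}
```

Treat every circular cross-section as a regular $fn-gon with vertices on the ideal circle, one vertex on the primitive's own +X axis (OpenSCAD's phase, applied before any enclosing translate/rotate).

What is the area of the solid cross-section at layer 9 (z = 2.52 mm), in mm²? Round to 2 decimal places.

At z = 2.52 mm: the 16×6 cube contributes its full rectangle (area 96.00 mm²); the r=9.5 cylinder at (1.5, 15) gives a regular 8-gon of circumradius 9.5 (constant along its height) (area = (8/2)·9.500²·sin(360°/8) = 255.27 mm²); Taking the union: the regions partially overlap — summed areas 351.27 mm² minus the doubly-counted overlap 0.60 mm² gives 350.66 mm² — area = 350.66 mm². Overall, the cross-section is a single solid region. Net area = 350.66 mm².

350.66 mm²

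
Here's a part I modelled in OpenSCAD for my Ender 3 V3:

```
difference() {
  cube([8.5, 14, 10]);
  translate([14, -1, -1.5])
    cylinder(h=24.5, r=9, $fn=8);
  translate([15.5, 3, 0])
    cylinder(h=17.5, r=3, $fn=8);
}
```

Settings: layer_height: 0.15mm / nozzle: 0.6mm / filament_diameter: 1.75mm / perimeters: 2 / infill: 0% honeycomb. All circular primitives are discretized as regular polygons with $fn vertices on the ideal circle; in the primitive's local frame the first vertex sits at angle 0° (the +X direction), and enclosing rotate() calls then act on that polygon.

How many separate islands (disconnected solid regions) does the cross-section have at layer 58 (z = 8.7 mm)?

1

At z = 8.7 mm: the 8.5×14 cube contributes its full rectangle; the cylinder at (14, -1): section is a regular 8-gon, circumradius r=9; the r=3 cylinder at (15.5, 3) contributes a regular 8-gon of circumradius 3; Taking the first minus the rest: starting from the 8.5×14 cube, the r=9 cylinder at (14, -1) partially overlaps it — only the 10.75 mm² overlap (of its 229.10 mm²) is removed, clipping the outline; the r=3 cylinder at (15.5, 3) misses the remaining region (no effect) — 1 connected region. Overall, the cross-section is a single solid region. Island count = 1.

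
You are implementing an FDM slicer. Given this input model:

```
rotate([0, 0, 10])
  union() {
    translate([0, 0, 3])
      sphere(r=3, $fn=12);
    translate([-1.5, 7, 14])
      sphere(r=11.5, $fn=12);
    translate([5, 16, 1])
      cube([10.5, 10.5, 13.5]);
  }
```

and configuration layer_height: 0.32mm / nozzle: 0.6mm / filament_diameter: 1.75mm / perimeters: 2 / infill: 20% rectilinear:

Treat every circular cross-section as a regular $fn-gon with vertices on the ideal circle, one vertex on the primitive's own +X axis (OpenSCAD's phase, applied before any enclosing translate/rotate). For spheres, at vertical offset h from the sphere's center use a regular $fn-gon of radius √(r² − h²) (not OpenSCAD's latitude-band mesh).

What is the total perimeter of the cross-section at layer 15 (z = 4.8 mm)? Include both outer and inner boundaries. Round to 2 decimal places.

89.24 mm

At z = 4.8 mm: the r=3 sphere slices to a regular 12-gon of circumradius 2.400 (√(r²−h²) with h=1.8 from center) (perimeter = 2·12·2.400·sin(180°/12) = 14.91 mm); the r=11.5 sphere at (-1.5, 7) contributes a regular 12-gon of circumradius √(11.5²−9.2²) = 6.900 (perimeter = 2·12·6.900·sin(180°/12) = 42.86 mm); the cube at (5, 16) (footprint 10.5×10.5) is included at this height (perimeter 42.00 mm); Merging all regions: the regions partially overlap (shared area 6.18 mm²), so the edge portions inside another operand are dropped and the merged outline is re-measured after clipping — boundary = 89.24 mm; (rotated 10° about Z; rotation is an isometry so areas/perimeters/island counts are preserved). Overall, the cross-section has 2 separate islands. Total boundary length (outer) = 89.24 mm.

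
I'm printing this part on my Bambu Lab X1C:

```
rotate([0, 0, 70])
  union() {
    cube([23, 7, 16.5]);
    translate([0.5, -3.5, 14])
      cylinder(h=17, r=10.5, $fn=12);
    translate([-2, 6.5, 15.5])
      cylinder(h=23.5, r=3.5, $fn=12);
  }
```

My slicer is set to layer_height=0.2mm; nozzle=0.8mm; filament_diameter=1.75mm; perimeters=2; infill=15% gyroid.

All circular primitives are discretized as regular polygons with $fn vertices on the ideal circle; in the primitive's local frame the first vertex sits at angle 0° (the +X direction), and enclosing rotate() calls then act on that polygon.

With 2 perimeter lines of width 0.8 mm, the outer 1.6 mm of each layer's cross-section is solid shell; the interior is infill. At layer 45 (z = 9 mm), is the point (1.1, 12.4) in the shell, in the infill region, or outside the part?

At z = 9 mm: the cube (footprint 23×7) is included at this height; the cylinder at (0.5, -3.5) is not intersected at this z (z outside [14, 31]); the cylinder at (-2, 6.5) is not intersected at this z (z outside [15.5, 39]); Taking the union: only the 23×7 cube is present, so the union is just that shape — 1 connected region; (rotated 70° about Z; rotation is an isometry so areas/perimeters/island counts are preserved). Overall, the cross-section is a single solid region. Undo the 70° rotation: the query point maps to (12.028, 3.207) in the un-rotated model frame. The nearest boundary edge runs (0.00, 0.00)→(23.00, 0.00); distance from the point to it = 3.21 mm. The point is inside the cross-section and 3.21 mm from the nearest boundary — more than the 1.6 mm shell width (2 × 0.8), so it's in the infill interior.

infill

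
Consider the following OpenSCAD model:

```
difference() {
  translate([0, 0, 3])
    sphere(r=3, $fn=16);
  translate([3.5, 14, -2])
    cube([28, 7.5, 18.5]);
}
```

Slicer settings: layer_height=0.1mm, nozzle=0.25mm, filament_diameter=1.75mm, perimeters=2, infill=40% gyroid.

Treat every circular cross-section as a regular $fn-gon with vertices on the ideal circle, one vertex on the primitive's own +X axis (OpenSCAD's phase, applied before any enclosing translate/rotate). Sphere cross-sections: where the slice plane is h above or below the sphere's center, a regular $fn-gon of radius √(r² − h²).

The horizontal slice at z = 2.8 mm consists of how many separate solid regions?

At z = 2.8 mm: the r=3 sphere slices to a regular 16-gon of circumradius 2.993 (√(r²−h²) with h=0.2 from center); the cube at (3.5, 14) is present — its section is the full 28×7.5 rectangle; After the difference (first − rest): starting from the r=3 sphere, the 28×7.5 cube at (3.5, 14) misses the remaining region (no effect) — 1 connected region. The result has 1 disconnected region.

1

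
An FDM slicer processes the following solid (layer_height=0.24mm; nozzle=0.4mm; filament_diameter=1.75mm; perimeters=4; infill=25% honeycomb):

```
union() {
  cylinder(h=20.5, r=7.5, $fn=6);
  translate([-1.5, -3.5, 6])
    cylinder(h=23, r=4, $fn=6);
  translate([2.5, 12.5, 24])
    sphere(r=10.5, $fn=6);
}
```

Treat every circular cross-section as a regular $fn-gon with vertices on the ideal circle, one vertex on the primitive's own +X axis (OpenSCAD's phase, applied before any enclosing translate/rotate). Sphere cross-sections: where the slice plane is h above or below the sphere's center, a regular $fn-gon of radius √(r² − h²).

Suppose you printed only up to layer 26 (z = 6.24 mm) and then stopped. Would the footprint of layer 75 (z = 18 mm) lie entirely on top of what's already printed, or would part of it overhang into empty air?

Compare the two slices. At z = 6.24: the r=7.5 cylinder contributes a regular 6-gon of circumradius 7.5 (area = (6/2)·7.500²·sin(360°/6) = 146.14 mm²); the r=4 cylinder at (-1.5, -3.5) gives a regular 6-gon of circumradius 4 (constant along its height) (area = (6/2)·4.000²·sin(360°/6) = 41.57 mm²); the sphere at (2.5, 12.5) is not intersected at this z (|z−center|=17.760 > r=10.5); Taking the union: the regions partially overlap — summed areas 187.71 mm² minus the doubly-counted overlap 39.50 mm² gives 148.21 mm² — area = 148.21 mm². At z = 18: the r=7.5 cylinder contributes a regular 6-gon of circumradius 7.5 (area = (6/2)·7.500²·sin(360°/6) = 146.14 mm²); the r=4 cylinder at (-1.5, -3.5) contributes a regular 6-gon of circumradius 4 (area = (6/2)·4.000²·sin(360°/6) = 41.57 mm²); the sphere at (2.5, 12.5): section is a regular 6-gon, circumradius = √(r²−h²) = √(10.5²−6²) = 8.617 (area = (6/2)·8.617²·sin(360°/6) = 192.91 mm²); Merging all regions: the regions partially overlap — summed areas 380.62 mm² minus the doubly-counted overlap 48.83 mm² gives 331.79 mm² — area = 331.79 mm². Checking containment: at z = 18 the cross-section extends beyond the z = 6.24 cross-section by about 183.58 mm².

part overhangs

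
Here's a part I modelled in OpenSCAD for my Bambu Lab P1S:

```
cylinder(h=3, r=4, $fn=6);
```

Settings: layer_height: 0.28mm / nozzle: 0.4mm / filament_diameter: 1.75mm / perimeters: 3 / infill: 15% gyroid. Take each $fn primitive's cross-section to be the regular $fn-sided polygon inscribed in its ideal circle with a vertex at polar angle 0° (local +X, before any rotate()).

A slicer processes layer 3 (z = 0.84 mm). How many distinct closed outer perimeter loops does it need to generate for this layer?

At z = 0.84 mm: the r=4 cylinder gives a regular 6-gon of circumradius 4 (constant along its height). The result has 1 disconnected region.

1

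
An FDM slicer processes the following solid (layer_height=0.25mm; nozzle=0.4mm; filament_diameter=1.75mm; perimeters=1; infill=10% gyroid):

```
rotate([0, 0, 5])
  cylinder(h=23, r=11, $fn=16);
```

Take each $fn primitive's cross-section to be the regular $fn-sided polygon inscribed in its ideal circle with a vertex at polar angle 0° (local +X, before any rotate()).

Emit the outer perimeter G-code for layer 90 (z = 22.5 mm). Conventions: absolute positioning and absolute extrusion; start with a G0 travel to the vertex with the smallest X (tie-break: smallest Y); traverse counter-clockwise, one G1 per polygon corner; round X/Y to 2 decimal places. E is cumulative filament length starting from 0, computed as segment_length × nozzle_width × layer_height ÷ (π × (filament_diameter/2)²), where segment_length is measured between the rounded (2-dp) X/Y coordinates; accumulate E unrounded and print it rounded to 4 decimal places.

G0 X-10.96 Y-0.96 Z22.50
G1 X-9.76 Y-5.08 E0.1784
G1 X-7.07 Y-8.43 E0.3570
G1 X-3.31 Y-10.49 E0.5353
G1 X0.96 Y-10.96 E0.7139
G1 X5.08 Y-9.76 E0.8923
G1 X8.43 Y-7.07 E1.0709
G1 X10.49 Y-3.31 E1.2491
G1 X10.96 Y0.96 E1.4277
G1 X9.76 Y5.08 E1.6062
G1 X7.07 Y8.43 E1.7848
G1 X3.31 Y10.49 E1.9630
G1 X-0.96 Y10.96 E2.1416
G1 X-5.08 Y9.76 E2.3200
G1 X-8.43 Y7.07 E2.4986
G1 X-10.49 Y3.31 E2.6769
G1 X-10.96 Y-0.96 E2.8555

At z = 22.5 mm: the r=11 cylinder contributes a regular 16-gon of circumradius 11; (whole slice rotated 5° about Z — lengths, areas and connectivity unchanged). The outline is a single polygon with 16 vertices. Extrusion per mm of travel: 0.4 × 0.25 / (π × 0.875²) = 0.041575. Accumulating E over each segment gives final E = 2.8555.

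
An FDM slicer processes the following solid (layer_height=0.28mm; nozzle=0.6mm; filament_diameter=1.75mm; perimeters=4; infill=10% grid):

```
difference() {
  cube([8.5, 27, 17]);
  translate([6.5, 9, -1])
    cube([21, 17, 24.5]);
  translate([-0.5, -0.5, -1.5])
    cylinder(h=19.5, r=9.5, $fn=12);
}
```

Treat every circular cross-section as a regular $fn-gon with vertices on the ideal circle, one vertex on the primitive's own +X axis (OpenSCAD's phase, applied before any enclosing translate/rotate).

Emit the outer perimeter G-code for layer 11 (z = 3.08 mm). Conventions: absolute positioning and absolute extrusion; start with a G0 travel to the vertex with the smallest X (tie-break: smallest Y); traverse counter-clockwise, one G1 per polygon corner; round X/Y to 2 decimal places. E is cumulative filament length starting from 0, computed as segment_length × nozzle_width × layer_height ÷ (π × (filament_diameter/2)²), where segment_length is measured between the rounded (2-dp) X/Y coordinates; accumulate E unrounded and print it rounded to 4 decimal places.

At z = 3.08 mm: the cube is present — its section is the full 8.5×27 rectangle; the cube at (6.5, 9) (footprint 21×17) is included at this height; the r=9.5 cylinder at (-0.5, -0.5) gives a regular 12-gon of circumradius 9.5 (constant along its height); Subtracting the remaining from the first: starting from the 8.5×27 cube, the 21×17 cube at (6.5, 9) partially overlaps it — only the 34.00 mm² overlap (of its 357.00 mm²) is removed, clipping the outline; the r=9.5 cylinder at (-0.5, -0.5) partially overlaps it — only the 58.25 mm² overlap (of its 270.75 mm²) is removed, clipping the outline — 1 connected region. The outline is a single polygon with 10 vertices. Extrusion per mm of travel: 0.6 × 0.28 / (π × 0.875²) = 0.069846. Accumulating E over each segment gives final E = 4.7889.

G0 X0.00 Y8.87 Z3.08
G1 X4.25 Y7.73 E0.3073
G1 X7.73 Y4.25 E0.6511
G1 X8.50 Y1.37 E0.8593
G1 X8.50 Y9.00 E1.3922
G1 X6.50 Y9.00 E1.5319
G1 X6.50 Y26.00 E2.7193
G1 X8.50 Y26.00 E2.8590
G1 X8.50 Y27.00 E2.9289
G1 X0.00 Y27.00 E3.5225
G1 X0.00 Y8.87 E4.7889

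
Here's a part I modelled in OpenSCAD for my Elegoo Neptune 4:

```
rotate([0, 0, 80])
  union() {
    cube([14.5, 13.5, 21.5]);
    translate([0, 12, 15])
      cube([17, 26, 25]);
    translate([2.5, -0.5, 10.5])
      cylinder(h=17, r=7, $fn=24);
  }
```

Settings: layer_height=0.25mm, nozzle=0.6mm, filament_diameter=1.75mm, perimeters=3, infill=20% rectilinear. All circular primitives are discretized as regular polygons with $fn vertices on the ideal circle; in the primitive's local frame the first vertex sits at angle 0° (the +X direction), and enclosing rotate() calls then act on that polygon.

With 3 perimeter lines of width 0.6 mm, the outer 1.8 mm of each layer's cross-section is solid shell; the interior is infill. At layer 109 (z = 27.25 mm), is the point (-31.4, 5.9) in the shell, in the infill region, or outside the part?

shell

At z = 27.25 mm: the cube does not reach this height (z outside [0, 21.5]); the cube at (0, 12) (footprint 17×26) is included at this height; the r=7 cylinder at (2.5, -0.5) gives a regular 24-gon of circumradius 7 (constant along its height); Combining (union): the 2 present regions are separate (no shared area or edge), so areas and boundary lengths simply add and each stays a separate island — 2 connected regions; (rotated 80° about Z; rotation is an isometry so areas/perimeters/island counts are preserved). Overall, the cross-section has 2 separate islands. Undo the 80° rotation: the query point maps to (0.358, 31.947) in the un-rotated model frame. The nearest boundary edge runs (0.00, 12.00)→(0.00, 38.00); distance from the point to it = 0.36 mm. (Shell/infill is judged within the island containing the point — the largest one.) The point is inside the cross-section, 0.36 mm from the nearest boundary — within the 1.8 mm shell band (3 × 0.6).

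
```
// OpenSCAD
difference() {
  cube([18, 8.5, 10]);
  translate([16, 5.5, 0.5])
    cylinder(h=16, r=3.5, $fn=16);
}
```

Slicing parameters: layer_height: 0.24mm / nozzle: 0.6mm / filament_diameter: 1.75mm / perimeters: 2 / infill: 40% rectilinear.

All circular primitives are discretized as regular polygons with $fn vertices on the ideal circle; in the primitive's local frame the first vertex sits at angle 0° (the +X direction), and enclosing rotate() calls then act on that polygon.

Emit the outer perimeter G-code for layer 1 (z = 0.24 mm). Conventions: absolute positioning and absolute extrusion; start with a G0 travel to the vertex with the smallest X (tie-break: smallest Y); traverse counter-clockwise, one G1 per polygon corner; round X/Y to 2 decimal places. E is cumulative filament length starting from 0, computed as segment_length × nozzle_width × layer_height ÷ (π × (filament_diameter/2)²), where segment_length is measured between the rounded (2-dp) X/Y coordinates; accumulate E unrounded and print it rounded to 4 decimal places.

G0 X0.00 Y0.00 Z0.24
G1 X18.00 Y0.00 E1.0776
G1 X18.00 Y8.50 E1.5865
G1 X0.00 Y8.50 E2.6641
G1 X0.00 Y0.00 E3.1730

At z = 0.24 mm: the 18×8.5 cube contributes its full rectangle; the cylinder at (16, 5.5) is absent (z outside [0.5, 16.5]); Subtracting the remaining from the first: none of the subtracted shapes is present at this height, so the 18×8.5 cube is unchanged — 1 connected region. The outline is a single polygon with 4 vertices. Extrusion per mm of travel: 0.6 × 0.24 / (π × 0.875²) = 0.059868. Accumulating E over each segment gives final E = 3.1730.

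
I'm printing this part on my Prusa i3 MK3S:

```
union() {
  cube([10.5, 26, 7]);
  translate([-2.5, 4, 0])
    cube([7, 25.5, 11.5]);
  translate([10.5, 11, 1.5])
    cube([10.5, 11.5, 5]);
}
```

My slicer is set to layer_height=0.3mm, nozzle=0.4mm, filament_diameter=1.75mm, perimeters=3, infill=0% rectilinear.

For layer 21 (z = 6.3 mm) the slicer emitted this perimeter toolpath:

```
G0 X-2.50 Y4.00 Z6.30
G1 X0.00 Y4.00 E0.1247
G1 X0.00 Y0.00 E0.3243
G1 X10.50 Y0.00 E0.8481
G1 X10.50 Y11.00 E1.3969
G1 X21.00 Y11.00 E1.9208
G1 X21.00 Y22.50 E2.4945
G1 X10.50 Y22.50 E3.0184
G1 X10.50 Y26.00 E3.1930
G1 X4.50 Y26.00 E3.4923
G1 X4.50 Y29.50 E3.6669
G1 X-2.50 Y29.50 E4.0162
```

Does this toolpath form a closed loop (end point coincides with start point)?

no

Start point (G0): (-2.50, 4.00). End point (last G1): the path does not return to the start — open.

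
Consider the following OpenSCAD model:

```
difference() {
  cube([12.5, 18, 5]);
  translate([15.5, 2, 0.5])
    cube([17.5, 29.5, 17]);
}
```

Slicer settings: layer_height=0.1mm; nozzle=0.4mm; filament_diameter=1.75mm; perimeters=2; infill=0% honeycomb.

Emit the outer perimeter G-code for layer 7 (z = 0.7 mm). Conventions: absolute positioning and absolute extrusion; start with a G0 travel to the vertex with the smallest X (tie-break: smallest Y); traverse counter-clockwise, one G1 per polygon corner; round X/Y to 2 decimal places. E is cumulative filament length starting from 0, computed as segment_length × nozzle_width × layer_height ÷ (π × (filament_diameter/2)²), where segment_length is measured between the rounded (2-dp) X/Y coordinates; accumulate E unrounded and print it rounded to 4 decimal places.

At z = 0.7 mm: the cube is present — its section is the full 12.5×18 rectangle; the 17.5×29.5 cube at (15.5, 2) contributes its full rectangle; Taking the first minus the rest: starting from the 12.5×18 cube, the 17.5×29.5 cube at (15.5, 2) misses the remaining region (no effect) — 1 connected region. The outline is a single polygon with 4 vertices. Extrusion per mm of travel: 0.4 × 0.1 / (π × 0.875²) = 0.016630. Accumulating E over each segment gives final E = 1.0144.

G0 X0.00 Y0.00 Z0.70
G1 X12.50 Y0.00 E0.2079
G1 X12.50 Y18.00 E0.5072
G1 X0.00 Y18.00 E0.7151
G1 X0.00 Y0.00 E1.0144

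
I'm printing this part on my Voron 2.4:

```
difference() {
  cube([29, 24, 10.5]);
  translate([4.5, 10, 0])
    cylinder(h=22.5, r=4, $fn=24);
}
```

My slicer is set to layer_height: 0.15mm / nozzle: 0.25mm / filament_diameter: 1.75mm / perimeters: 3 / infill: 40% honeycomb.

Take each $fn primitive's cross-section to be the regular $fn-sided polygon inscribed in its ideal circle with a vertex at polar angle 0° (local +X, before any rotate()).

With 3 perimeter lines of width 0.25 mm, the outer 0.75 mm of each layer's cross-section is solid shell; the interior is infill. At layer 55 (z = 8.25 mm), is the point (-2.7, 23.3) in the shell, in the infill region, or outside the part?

outside

At z = 8.25 mm: the 29×24 cube contributes its full rectangle; the r=4 cylinder at (4.5, 10) contributes a regular 24-gon of circumradius 4; Subtracting the remaining from the first: starting from the 29×24 cube, the r=4 cylinder at (4.5, 10) lies wholly inside it (removes its full 49.69 mm² and its 25.06 mm outline becomes a hole wall) — 1 connected region with 1 hole. Overall, the cross-section is one region with 1 hole. The nearest boundary edge runs (0.00, 0.00)→(0.00, 24.00); distance from the point to it = 2.70 mm. The point is not inside any of the regions above, so it lies outside the cross-section (2.70 mm from the nearest boundary).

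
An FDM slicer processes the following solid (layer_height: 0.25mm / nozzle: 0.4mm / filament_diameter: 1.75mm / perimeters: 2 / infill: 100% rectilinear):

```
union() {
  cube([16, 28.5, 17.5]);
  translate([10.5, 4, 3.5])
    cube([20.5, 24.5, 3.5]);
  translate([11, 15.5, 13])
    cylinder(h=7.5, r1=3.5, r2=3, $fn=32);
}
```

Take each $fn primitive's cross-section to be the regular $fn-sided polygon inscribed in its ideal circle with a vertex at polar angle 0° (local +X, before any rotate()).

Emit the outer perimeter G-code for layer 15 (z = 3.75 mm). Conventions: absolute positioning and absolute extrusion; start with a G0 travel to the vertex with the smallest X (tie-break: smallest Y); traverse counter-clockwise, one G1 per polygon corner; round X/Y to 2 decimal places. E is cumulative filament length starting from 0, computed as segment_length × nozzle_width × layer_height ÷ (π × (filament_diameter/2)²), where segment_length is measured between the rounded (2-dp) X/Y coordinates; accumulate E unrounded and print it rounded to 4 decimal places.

G0 X0.00 Y0.00 Z3.75
G1 X16.00 Y0.00 E0.6652
G1 X16.00 Y4.00 E0.8315
G1 X31.00 Y4.00 E1.4551
G1 X31.00 Y28.50 E2.4737
G1 X0.00 Y28.50 E3.7626
G1 X0.00 Y0.00 E4.9474

At z = 3.75 mm: the cube is present — its section is the full 16×28.5 rectangle; the cube at (10.5, 4) (footprint 20.5×24.5) is included at this height; the cone at (11, 15.5) does not reach this height (z outside [13, 20.5]); Combining (union): the regions partially overlap (shared area 134.75 mm²), so overlapping operands fuse into one piece — 1 connected region. The outline is a single polygon with 6 vertices. Extrusion per mm of travel: 0.4 × 0.25 / (π × 0.875²) = 0.041575. Accumulating E over each segment gives final E = 4.9474.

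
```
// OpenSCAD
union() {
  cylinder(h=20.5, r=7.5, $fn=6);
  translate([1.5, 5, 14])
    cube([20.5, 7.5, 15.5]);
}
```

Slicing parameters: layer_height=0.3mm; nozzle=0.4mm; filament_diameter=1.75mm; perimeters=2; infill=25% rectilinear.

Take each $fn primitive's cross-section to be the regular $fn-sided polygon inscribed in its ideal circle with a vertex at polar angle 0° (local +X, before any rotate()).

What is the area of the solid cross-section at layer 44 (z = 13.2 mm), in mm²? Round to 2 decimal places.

146.14 mm²

At z = 13.2 mm: the cylinder: section is a regular 6-gon, circumradius r=7.5 (area = (6/2)·7.500²·sin(360°/6) = 146.14 mm²); the cube at (1.5, 5) is absent (z outside [14, 29.5]); Combining (union): only the r=7.5 cylinder is present, so the union is just that shape — area = 146.14 mm². Overall, the cross-section is a single solid region. Net area = 146.14 mm².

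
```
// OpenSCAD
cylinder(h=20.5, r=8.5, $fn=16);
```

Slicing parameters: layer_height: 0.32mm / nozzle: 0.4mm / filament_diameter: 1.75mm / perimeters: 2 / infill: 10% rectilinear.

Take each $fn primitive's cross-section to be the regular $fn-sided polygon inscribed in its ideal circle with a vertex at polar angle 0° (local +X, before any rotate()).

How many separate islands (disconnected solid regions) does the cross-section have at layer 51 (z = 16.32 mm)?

1

At z = 16.32 mm: the cylinder: section is a regular 16-gon, circumradius r=8.5. Overall, the cross-section is a single solid region. Island count = 1.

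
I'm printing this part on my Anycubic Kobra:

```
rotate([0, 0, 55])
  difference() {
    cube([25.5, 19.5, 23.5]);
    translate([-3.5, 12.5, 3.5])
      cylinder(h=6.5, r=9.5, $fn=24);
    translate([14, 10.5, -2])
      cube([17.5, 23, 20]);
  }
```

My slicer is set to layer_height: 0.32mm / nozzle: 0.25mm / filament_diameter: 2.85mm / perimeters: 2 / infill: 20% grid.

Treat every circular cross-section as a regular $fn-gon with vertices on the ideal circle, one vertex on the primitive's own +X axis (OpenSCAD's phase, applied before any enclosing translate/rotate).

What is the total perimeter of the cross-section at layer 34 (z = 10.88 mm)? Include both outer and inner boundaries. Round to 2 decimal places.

At z = 10.88 mm: the cube is present — its section is the full 25.5×19.5 rectangle (perimeter 90.00 mm); the cylinder at (-3.5, 12.5) is not intersected at this z (z outside [3.5, 10]); the cube at (14, 10.5) (footprint 17.5×23) is included at this height (perimeter 81.00 mm); Taking the first minus the rest: starting from the 25.5×19.5 cube, the 17.5×23 cube at (14, 10.5) partially overlaps it — only the 103.50 mm² overlap (of its 402.50 mm²) is removed, clipping the outline — boundary = 90.00 mm; (rotated 55° about Z; rotation is an isometry so areas/perimeters/island counts are preserved). Overall, the cross-section is a single solid region. Total boundary length (outer) = 90.00 mm.

90.00 mm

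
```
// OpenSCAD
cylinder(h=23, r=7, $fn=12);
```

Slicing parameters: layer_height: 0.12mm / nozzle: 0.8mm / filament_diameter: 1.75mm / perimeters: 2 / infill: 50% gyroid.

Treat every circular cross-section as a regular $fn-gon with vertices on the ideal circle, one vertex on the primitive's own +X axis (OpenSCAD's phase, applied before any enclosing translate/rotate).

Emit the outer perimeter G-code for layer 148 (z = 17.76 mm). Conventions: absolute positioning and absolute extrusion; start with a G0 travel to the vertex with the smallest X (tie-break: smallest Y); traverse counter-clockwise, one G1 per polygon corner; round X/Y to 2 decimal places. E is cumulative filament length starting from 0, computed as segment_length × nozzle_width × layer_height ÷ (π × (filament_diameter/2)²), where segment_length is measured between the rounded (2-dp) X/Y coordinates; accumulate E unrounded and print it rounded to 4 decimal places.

G0 X-7.00 Y0.00 Z17.76
G1 X-6.06 Y-3.50 E0.1446
G1 X-3.50 Y-6.06 E0.2891
G1 X0.00 Y-7.00 E0.4338
G1 X3.50 Y-6.06 E0.5784
G1 X6.06 Y-3.50 E0.7229
G1 X7.00 Y0.00 E0.8676
G1 X6.06 Y3.50 E1.0122
G1 X3.50 Y6.06 E1.1567
G1 X0.00 Y7.00 E1.3013
G1 X-3.50 Y6.06 E1.4460
G1 X-6.06 Y3.50 E1.5905
G1 X-7.00 Y0.00 E1.7351

At z = 17.76 mm: the r=7 cylinder gives a regular 12-gon of circumradius 7 (constant along its height). The outline is a single polygon with 12 vertices. Extrusion per mm of travel: 0.8 × 0.12 / (π × 0.875²) = 0.039912. Accumulating E over each segment gives final E = 1.7351.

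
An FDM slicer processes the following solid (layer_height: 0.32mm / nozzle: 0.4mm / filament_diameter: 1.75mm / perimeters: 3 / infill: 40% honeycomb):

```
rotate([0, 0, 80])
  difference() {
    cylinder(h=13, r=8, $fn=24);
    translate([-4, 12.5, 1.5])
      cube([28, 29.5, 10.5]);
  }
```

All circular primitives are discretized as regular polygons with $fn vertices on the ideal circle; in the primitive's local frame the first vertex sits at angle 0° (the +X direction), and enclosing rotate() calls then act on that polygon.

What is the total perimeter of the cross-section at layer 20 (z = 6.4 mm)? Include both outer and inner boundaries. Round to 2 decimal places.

At z = 6.4 mm: the r=8 cylinder contributes a regular 24-gon of circumradius 8 (perimeter = 2·24·8.000·sin(180°/24) = 50.12 mm); the 28×29.5 cube at (-4, 12.5) contributes its full rectangle (perimeter 115.00 mm); Subtracting the remaining from the first: starting from the r=8 cylinder, the 28×29.5 cube at (-4, 12.5) misses the remaining region (no effect) — boundary = 50.12 mm; (whole slice rotated 80° about Z — lengths, areas and connectivity unchanged). Overall, the cross-section is a single solid region. Total boundary length (outer) = 50.12 mm.

50.12 mm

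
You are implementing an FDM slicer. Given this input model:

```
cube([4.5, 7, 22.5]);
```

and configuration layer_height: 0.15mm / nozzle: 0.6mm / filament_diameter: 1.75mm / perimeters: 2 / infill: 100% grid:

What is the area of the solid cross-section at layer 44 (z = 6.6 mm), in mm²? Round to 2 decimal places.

31.50 mm²

At z = 6.6 mm: the cube is present — its section is the full 4.5×7 rectangle (area 31.50 mm²). Overall, the cross-section is a single solid region. Net area = 31.50 mm².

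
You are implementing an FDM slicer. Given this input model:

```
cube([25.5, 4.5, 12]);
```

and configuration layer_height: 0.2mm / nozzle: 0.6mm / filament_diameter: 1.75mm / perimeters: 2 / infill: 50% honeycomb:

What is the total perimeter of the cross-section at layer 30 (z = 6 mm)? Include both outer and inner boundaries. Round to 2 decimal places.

At z = 6 mm: the 25.5×4.5 cube contributes its full rectangle (perimeter 60.00 mm). Overall, the cross-section is a single solid region. Total boundary length (outer) = 60.00 mm.

60.00 mm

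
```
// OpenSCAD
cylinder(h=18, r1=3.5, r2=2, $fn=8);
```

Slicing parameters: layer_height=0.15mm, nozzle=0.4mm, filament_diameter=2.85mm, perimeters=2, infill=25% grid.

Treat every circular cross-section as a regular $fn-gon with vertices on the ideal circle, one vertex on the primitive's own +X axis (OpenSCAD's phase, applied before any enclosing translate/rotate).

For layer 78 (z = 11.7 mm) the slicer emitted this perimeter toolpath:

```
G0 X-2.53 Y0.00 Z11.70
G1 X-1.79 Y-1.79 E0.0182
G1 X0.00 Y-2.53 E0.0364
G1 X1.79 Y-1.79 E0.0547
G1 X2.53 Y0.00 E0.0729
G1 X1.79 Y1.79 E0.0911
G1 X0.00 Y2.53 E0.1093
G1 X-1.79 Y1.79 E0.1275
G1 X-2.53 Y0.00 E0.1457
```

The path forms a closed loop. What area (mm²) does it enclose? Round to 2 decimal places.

Apply the shoelace formula to the sequence of (X, Y) vertices; enclosed area = 18.11 mm².

18.11 mm²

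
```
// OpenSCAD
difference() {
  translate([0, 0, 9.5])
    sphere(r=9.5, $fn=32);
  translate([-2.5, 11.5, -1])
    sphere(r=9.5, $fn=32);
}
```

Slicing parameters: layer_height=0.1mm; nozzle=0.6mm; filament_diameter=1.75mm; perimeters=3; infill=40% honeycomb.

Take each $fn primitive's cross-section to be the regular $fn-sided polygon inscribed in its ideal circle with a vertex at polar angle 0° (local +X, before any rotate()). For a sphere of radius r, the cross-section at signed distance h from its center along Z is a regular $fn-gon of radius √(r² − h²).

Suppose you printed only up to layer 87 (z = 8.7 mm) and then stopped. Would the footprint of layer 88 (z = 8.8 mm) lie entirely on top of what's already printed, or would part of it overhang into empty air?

entirely on top

Compare the two slices. At z = 8.7: the sphere: section is a regular 32-gon, circumradius = √(r²−h²) = √(9.5²−0.8²) = 9.466 (area = (32/2)·9.466²·sin(360°/32) = 279.71 mm²); the sphere at (-2.5, 11.5) does not reach this height (|z−center|=9.700 > r=9.5); After the difference (first − rest): none of the subtracted shapes is present at this height, so the r=9.5 sphere is unchanged — area = 279.71 mm². At z = 8.8: the r=9.5 sphere contributes a regular 32-gon of circumradius √(9.5²−0.7²) = 9.474 (area = (32/2)·9.474²·sin(360°/32) = 280.18 mm²); the sphere at (-2.5, 11.5) is not intersected at this z (|z−center|=9.800 > r=9.5); After the difference (first − rest): none of the subtracted shapes is present at this height, so the r=9.5 sphere is unchanged — area = 280.18 mm². Checking containment: the cross-section at z = 8.8 is a subset of the cross-section at z = 8.7.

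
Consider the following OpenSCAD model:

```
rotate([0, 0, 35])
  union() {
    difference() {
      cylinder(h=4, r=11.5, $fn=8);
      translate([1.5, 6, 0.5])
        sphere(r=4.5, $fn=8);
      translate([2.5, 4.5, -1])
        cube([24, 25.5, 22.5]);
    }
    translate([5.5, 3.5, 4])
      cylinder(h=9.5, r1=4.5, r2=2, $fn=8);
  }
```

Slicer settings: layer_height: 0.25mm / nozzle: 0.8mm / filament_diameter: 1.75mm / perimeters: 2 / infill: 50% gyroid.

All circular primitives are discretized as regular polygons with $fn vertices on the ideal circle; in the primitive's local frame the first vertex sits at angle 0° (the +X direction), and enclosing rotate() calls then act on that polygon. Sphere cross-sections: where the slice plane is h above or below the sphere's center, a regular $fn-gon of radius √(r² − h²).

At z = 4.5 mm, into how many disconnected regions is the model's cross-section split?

At z = 4.5 mm: the cylinder does not reach this height (z outside [0, 4]); the r=4.5 sphere at (1.5, 6) contributes a regular 8-gon of circumradius √(4.5²−4²) = 2.062; the 24×25.5 cube at (2.5, 4.5) contributes its full rectangle; Taking the first minus the rest: the first operand is absent here, so nothing remains; the cone at (5.5, 3.5): at t=0.053 of its height the radius interpolates to r₁+(r₂−r₁)t = 4.368, giving a regular 8-gon of that circumradius; Merging all regions: only the cone at (5.5, 3.5) is present, so the union is just that shape — 1 connected region; (rotated 35° about Z; rotation is an isometry so areas/perimeters/island counts are preserved). The result has 1 disconnected region.

1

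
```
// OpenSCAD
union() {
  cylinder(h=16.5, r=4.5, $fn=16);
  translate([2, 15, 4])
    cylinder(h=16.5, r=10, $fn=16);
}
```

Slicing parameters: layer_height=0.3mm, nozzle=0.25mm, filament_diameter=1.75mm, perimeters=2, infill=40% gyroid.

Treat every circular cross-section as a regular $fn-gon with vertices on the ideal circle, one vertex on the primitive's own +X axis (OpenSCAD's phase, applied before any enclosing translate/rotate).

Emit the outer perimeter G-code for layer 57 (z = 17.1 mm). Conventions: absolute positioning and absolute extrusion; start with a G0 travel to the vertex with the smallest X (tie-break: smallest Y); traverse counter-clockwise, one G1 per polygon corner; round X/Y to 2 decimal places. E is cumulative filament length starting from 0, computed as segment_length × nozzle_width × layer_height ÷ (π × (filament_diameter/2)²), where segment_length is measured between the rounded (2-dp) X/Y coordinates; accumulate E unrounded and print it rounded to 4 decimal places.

At z = 17.1 mm: the cylinder is not intersected at this z (z outside [0, 16.5]); the cylinder at (2, 15): section is a regular 16-gon, circumradius r=10; Merging all regions: only the r=10 cylinder at (2, 15) is present, so the union is just that shape — 1 connected region. The outline is a single polygon with 16 vertices. Extrusion per mm of travel: 0.25 × 0.3 / (π × 0.875²) = 0.031181. Accumulating E over each segment gives final E = 1.9468.

G0 X-8.00 Y15.00 Z17.10
G1 X-7.24 Y11.17 E0.1218
G1 X-5.07 Y7.93 E0.2433
G1 X-1.83 Y5.76 E0.3649
G1 X2.00 Y5.00 E0.4867
G1 X5.83 Y5.76 E0.6084
G1 X9.07 Y7.93 E0.7300
G1 X11.24 Y11.17 E0.8516
G1 X12.00 Y15.00 E0.9734
G1 X11.24 Y18.83 E1.0951
G1 X9.07 Y22.07 E1.2167
G1 X5.83 Y24.24 E1.3383
G1 X2.00 Y25.00 E1.4601
G1 X-1.83 Y24.24 E1.5818
G1 X-5.07 Y22.07 E1.7034
G1 X-7.24 Y18.83 E1.8250
G1 X-8.00 Y15.00 E1.9468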